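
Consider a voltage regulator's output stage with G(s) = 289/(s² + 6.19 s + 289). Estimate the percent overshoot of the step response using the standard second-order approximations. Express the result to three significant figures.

Comparing the denominator to s² + 2ζω_n s + ω_n²: ω_n = √289 = 17.0 rad/s, and 2ζω_n = 6.19 so ζ = 6.19/(2·17.0) = 0.182.
%OS = 100·exp(−πζ/√(1−ζ²)) = 55.9%.

%OS ≈ 55.9%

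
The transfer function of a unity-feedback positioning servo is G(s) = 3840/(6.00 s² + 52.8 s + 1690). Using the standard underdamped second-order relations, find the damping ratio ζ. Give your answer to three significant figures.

Dividing through by 6.00: denominator becomes s² + 8.800 s + 281.7.
So ω_n = √281.7 = 16.8 rad/s and ζ = 8.800/(2·16.8) = 0.262.

ζ ≈ 0.262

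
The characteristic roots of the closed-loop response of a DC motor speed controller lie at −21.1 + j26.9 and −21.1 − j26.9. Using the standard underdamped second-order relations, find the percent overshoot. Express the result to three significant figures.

|pole| = ω_n = √(21.1² + 26.9²) = 34.2 rad/s; ζ = cos θ = σ/ω_n = 0.617.
%OS = 100 e^{−πζ/√(1−ζ²)} with ζ = 0.617 gives 8.51%.

%OS ≈ 8.51%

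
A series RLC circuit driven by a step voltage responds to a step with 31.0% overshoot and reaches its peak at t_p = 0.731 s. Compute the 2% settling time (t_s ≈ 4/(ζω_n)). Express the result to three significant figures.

From the overshoot, ζ = −ln(OS)/√(π²+ln²(OS)) = 0.349.
t_p = π/ω_d ⇒ ω_d = 4.30 rad/s; then ω_n = ω_d/√(1−ζ²) = 4.59 rad/s.
t_s ≈ 4/(ζω_n) = 4/(0.349·4.59) = 2.50 s.

t_s ≈ 2.50 s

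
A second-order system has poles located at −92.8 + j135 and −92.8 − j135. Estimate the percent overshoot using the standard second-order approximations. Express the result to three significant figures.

%OS ≈ 11.5%

With σ = 92.8, ω_d = 135: ω_n = √(σ²+ω_d²) = 164 rad/s, ζ = σ/ω_n = 0.566.
%OS = 100·exp(−πζ/√(1−ζ²)) = 11.5%.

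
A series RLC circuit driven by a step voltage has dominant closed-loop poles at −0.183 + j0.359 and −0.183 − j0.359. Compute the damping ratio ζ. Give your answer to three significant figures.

The poles are at −σ ± jω_d with σ = 0.183 and ω_d = 0.359, so ω_n = √(σ²+ω_d²) = 0.403 rad/s and ζ = σ/ω_n = 0.454.

ζ ≈ 0.454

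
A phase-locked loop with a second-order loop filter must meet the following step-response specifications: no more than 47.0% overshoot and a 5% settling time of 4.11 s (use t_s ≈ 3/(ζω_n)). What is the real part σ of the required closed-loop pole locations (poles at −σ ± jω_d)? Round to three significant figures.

σ ≈ 0.730

The settling-time spec alone fixes σ = ζω_n = 3/t_s = 3/4.11 = 0.730.
(Overshoot then fixes ζ = 0.234 and hence ω_d = σ·√(1−ζ²)/ζ = 3.04 rad/s.)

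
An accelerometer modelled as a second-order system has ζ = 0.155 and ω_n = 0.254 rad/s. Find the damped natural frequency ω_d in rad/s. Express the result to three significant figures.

ω_d ≈ 0.251 rad/s

ω_d = ω_n√(1−ζ²) = 0.254·√0.976 = 0.251 rad/s.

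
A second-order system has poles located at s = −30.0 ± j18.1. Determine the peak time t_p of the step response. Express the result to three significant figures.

t_p ≈ 0.174 s

t_p = π/ω_d with ω_d = 18.1 (the imaginary part), so t_p = 0.174 s.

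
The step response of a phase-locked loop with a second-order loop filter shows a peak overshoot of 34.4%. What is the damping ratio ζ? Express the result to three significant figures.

From %OS = 100·exp(−πζ/√(1−ζ²)), invert to get ζ = −ln(OS)/√(π² + ln²(OS)) with OS = 0.344.
−ln 0.344 = 1.067, so ζ = 1.067/√(π² + 1.139) = 0.322.

ζ ≈ 0.322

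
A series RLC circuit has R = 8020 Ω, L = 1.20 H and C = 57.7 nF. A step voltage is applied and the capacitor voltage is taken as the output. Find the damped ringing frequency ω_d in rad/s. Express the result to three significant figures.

ω_d ≈ 1810 rad/s

For a series RLC circuit (capacitor voltage as output), ω_n = 1/√(LC) = 1/√(1.20 H · 57.7 nF) = 3800 rad/s.
ζ = (R/2)·√(C/L) = (8020/2)·√(57.7 nF/1.20 H) = 0.879.
ω_d = ω_n√(1−ζ²) = 1810 rad/s.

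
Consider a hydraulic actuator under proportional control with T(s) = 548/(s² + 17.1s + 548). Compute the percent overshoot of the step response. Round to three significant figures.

%OS ≈ 29.2%

Matching coefficients with s² + 2ζω_n s + ω_n² gives ω_n² = 548 ⇒ ω_n = 23.4 rad/s, and ζ = 17.1/(2ω_n) = 0.365.
%OS = 100·exp(−πζ/√(1−ζ²)) = 29.2%.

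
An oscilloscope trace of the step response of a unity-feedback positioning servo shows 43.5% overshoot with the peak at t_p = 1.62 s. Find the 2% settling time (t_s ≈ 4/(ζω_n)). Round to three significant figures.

t_s ≈ 7.78 s

The overshoot fixes ζ = −ln(OS)/√(π²+ln²(OS)) = 0.256.
t_p = π/ω_d ⇒ ω_d = 1.94 rad/s; then ω_n = ω_d/√(1−ζ²) = 2.01 rad/s.
t_s ≈ 4/(ζω_n) = 4/(0.256·2.01) = 7.78 s.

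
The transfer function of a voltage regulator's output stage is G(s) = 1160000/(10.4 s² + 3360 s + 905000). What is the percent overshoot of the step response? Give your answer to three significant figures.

%OS ≈ 12.8%

Dividing through by 10.4: denominator becomes s² + 323.1 s + 87020.
So ω_n = √87020 = 295 rad/s and ζ = 323.1/(2·295) = 0.548.
Overshoot: exp(−π·0.548/√(1−0.548²)) = 0.128, i.e. 12.8%.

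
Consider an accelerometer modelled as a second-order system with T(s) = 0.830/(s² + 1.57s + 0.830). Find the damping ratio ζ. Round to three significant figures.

Comparing the denominator to s² + 2ζω_n s + ω_n²: ω_n = √0.830 = 0.911 rad/s, and 2ζω_n = 1.57 so ζ = 1.57/(2·0.911) = 0.862.

ζ ≈ 0.862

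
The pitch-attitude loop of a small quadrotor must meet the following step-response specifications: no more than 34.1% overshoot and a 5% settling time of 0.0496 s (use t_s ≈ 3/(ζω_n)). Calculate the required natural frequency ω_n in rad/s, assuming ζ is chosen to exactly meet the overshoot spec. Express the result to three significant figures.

ω_n ≈ 187 rad/s

Inverting the overshoot relation: ζ = |ln 0.341|/√(π² + ln²0.341) = 0.324.
Then ω_n = 3/(ζ t_s) = 3/(0.324 × 0.0496) = 187 rad/s.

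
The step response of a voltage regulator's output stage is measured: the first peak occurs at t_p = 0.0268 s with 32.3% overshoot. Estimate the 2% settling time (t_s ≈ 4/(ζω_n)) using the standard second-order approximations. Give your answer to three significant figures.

The overshoot fixes ζ = −ln(OS)/√(π²+ln²(OS)) = 0.338.
From t_p = π/ω_d, ω_d = π/0.0268 = 117 rad/s, so ω_n = ω_d/√(1−ζ²) = 125 rad/s.
t_s ≈ 4/(ζω_n) = 4/(0.338·125) = 0.0949 s.

t_s ≈ 0.0949 s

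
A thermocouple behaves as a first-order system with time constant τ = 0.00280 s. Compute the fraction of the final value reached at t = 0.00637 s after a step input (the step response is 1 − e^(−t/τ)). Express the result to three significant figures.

y/y_∞ ≈ 0.897

y(t)/y_∞ = 1 − e^(−t/τ) = 1 − e^(−0.00637/0.00280) = 1 − e^(−2.27) = 0.897.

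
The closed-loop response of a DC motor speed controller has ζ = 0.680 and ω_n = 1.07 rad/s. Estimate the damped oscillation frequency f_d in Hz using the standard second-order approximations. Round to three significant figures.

ω_d = ω_n√(1−ζ²) = 1.07·√0.538 = 0.785 rad/s.
f_d = ω_d/(2π) = 0.125 Hz.

f_d ≈ 0.125 Hz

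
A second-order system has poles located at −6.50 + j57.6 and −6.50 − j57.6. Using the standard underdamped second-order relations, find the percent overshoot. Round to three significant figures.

%OS ≈ 70.2%

With σ = 6.50, ω_d = 57.6: ω_n = √(σ²+ω_d²) = 58.0 rad/s, ζ = σ/ω_n = 0.112.
%OS = 100 e^{−πζ/√(1−ζ²)} with ζ = 0.112 gives 70.2%.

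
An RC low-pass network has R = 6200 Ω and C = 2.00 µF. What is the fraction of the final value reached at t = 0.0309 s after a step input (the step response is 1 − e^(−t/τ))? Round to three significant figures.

y/y_∞ ≈ 0.917

τ = RC = 6200 × 2.00 µF = 0.0124 s.
y(t)/y_∞ = 1 − e^(−t/τ) = 1 − e^(−0.0309/0.0124) = 1 − e^(−2.49) = 0.917.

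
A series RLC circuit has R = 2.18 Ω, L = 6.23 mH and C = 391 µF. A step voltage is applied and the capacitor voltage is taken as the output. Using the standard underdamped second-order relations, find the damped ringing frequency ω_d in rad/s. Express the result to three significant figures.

ω_d ≈ 616 rad/s

For a series RLC circuit (capacitor voltage as output), ω_n = 1/√(LC) = 1/√(6.23 mH · 391 µF) = 641 rad/s.
ζ = (R/2)·√(C/L) = (2.18/2)·√(391 µF/6.23 mH) = 0.273.
The damped frequency ω_d = ω_n√(1−ζ²) = 616 rad/s.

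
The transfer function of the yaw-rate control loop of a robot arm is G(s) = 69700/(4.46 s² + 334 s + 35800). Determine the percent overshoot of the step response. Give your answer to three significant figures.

Dividing through by 4.46: denominator becomes s² + 74.89 s + 8027.
So ω_n = √8027 = 89.6 rad/s and ζ = 74.89/(2·89.6) = 0.418.
Overshoot: exp(−π·0.418/√(1−0.418²)) = 0.236, i.e. 23.6%.

%OS ≈ 23.6%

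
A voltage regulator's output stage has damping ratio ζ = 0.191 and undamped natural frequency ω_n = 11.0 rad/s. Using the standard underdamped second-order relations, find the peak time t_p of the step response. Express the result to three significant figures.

The damped frequency is ω_d = ω_n√(1−ζ²) = 11.0·√(1−0.0365) = 10.8 rad/s.
Peak time t_p = π/ω_d = π/10.8 = 0.291 s.

t_p ≈ 0.291 s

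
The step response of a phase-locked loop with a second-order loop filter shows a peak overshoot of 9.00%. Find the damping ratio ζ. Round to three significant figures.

Inverting the overshoot relation: ζ = |ln 0.0900|/√(π² + ln²0.0900) = 0.608.

ζ ≈ 0.608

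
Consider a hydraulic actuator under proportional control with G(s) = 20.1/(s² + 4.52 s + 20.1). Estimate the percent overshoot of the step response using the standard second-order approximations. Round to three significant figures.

Matching coefficients with s² + 2ζω_n s + ω_n² gives ω_n² = 20.1 ⇒ ω_n = 4.48 rad/s, and ζ = 4.52/(2ω_n) = 0.504.
Overshoot: exp(−π·0.504/√(1−0.504²)) = 0.160, i.e. 16.0%.

%OS ≈ 16.0%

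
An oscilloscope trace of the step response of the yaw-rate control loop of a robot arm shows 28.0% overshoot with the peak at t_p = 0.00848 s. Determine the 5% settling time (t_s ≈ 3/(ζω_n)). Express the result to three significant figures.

t_s ≈ 0.0200 s

From the overshoot, ζ = −ln(OS)/√(π²+ln²(OS)) = 0.376.
From t_p = π/ω_d, ω_d = π/0.00848 = 370 rad/s, so ω_n = ω_d/√(1−ζ²) = 400 rad/s.
t_s ≈ 3/(ζω_n) = 3/(0.376·400) = 0.0200 s.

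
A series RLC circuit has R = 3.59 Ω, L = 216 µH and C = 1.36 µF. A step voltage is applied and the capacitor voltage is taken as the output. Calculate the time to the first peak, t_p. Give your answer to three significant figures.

t_p ≈ 0.0000544 s

For a series RLC circuit (capacitor voltage as output), ω_n = 1/√(LC) = 1/√(216 µH · 1.36 µF) = 58300 rad/s.
ζ = (R/2)·√(C/L) = (3.59/2)·√(1.36 µF/216 µH) = 0.142.
ω_d = 58300·√(1 − 0.142²) = 57800 rad/s. t_p = π/ω_d = 0.0000544 s.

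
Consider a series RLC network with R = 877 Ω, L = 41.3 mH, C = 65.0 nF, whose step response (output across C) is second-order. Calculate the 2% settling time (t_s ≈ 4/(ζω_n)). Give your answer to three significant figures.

t_s ≈ 0.000377 s

For a series RLC circuit (capacitor voltage as output), ω_n = 1/√(LC) = 1/√(41.3 mH · 65.0 nF) = 19300 rad/s.
ζ = (R/2)·√(C/L) = (877/2)·√(65.0 nF/41.3 mH) = 0.550.
t_s ≈ 4/(ζω_n) = 0.000377 s.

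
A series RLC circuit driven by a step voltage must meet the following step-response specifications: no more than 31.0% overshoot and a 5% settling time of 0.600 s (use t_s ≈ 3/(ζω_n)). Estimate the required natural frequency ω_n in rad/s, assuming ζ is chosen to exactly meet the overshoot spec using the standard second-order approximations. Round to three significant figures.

ω_n ≈ 14.3 rad/s

Inverting the overshoot relation: ζ = |ln 0.310|/√(π² + ln²0.310) = 0.349.
From t_s ≈ 3/(ζω_n): ω_n = 3/(ζ·t_s) = 3/(0.349·0.600) = 14.3 rad/s.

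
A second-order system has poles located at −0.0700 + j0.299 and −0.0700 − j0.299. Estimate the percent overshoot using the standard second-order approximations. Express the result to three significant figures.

%OS ≈ 47.9%

|pole| = ω_n = √(0.0700² + 0.299²) = 0.307 rad/s; ζ = cos θ = σ/ω_n = 0.228.
%OS = 100 e^{−πζ/√(1−ζ²)} with ζ = 0.228 gives 47.9%.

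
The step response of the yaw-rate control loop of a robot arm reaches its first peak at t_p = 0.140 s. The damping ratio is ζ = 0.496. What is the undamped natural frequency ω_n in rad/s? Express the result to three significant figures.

ω_n ≈ 25.8 rad/s

Peak time t_p = π/ω_d, so ω_d = π/t_p = π/0.140 = 22.4 rad/s.
ω_n = ω_d/√(1−ζ²) = 22.4/√0.754 = 25.8 rad/s.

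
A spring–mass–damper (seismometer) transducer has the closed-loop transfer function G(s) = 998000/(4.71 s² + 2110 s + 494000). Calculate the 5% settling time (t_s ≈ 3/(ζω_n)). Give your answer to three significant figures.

t_s ≈ 0.0134 s

Dividing through by 4.71: denominator becomes s² + 448.0 s + 104900.
So ω_n = √104900 = 324 rad/s and ζ = 448.0/(2·324) = 0.692.
t_s ≈ 3/(ζω_n) = 0.0134 s.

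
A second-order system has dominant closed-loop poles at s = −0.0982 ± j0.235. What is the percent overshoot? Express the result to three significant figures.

With σ = 0.0982, ω_d = 0.235: ω_n = √(σ²+ω_d²) = 0.255 rad/s, ζ = σ/ω_n = 0.386.
%OS = 100 e^{−πζ/√(1−ζ²)} with ζ = 0.386 gives 26.9%.

%OS ≈ 26.9%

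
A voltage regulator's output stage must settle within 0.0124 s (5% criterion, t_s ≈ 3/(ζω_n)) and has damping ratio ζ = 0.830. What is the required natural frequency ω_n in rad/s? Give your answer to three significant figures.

ω_n ≈ 291 rad/s

Rearranging t_s ≈ 3/(ζω_n) gives ω_n = 3/(ζ·t_s) = 3/(0.830 × 0.0124) = 291 rad/s.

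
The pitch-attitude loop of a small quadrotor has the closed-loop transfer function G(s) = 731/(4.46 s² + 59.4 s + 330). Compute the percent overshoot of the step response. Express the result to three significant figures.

%OS ≈ 2.14%

Dividing through by 4.46: denominator becomes s² + 13.32 s + 73.99.
So ω_n = √73.99 = 8.60 rad/s and ζ = 13.32/(2·8.60) = 0.774.
%OS = 100 e^{−πζ/√(1−ζ²)} with ζ = 0.774 gives 2.14%.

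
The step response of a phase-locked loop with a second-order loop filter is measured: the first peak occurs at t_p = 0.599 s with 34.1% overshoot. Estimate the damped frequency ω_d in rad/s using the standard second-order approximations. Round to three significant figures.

ω_d ≈ 5.24 rad/s

t_p = π/ω_d, so ω_d = π/0.599 = 5.24 rad/s.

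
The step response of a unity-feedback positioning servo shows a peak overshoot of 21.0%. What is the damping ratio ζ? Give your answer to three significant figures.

Inverting the overshoot relation: ζ = |ln 0.210|/√(π² + ln²0.210) = 0.445.

ζ ≈ 0.445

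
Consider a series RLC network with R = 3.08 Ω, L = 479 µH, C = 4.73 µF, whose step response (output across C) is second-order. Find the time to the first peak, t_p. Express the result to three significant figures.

t_p ≈ 0.000151 s

For a series RLC circuit (capacitor voltage as output), ω_n = 1/√(LC) = 1/√(479 µH · 4.73 µF) = 21000 rad/s.
ζ = (R/2)·√(C/L) = (3.08/2)·√(4.73 µF/479 µH) = 0.153.
ω_d = ω_n√(1−ζ²) = 20800 rad/s. t_p = π/ω_d = 0.000151 s.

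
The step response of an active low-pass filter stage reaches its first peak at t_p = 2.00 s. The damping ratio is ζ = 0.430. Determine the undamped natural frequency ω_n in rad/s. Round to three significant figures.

ω_n ≈ 1.74 rad/s

Peak time t_p = π/ω_d, so ω_d = π/t_p = π/2.00 = 1.57 rad/s.
ω_n = ω_d/√(1−ζ²) = 1.57/√0.815 = 1.74 rad/s.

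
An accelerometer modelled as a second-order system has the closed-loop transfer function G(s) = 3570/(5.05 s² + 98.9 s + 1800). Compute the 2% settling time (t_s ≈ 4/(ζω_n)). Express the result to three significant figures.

t_s ≈ 0.408 s

Dividing through by 5.05: denominator becomes s² + 19.58 s + 356.4.
So ω_n = √356.4 = 18.9 rad/s and ζ = 19.58/(2·18.9) = 0.519.
t_s ≈ 4/(ζω_n) = 0.408 s.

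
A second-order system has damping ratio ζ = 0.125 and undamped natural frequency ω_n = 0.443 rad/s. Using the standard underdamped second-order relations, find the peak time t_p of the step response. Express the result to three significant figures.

The damped frequency is ω_d = ω_n√(1−ζ²) = 0.443·√(1−0.0156) = 0.440 rad/s.
Peak time t_p = π/ω_d = π/0.440 = 7.15 s.

t_p ≈ 7.15 s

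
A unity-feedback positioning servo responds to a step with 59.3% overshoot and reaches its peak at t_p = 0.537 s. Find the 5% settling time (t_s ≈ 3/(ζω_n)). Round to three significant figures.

t_s ≈ 3.08 s

ζ from %OS: ζ = |ln 0.593|/√(π²+ln²0.593) = 0.164.
t_p = π/ω_d ⇒ ω_d = 5.85 rad/s; then ω_n = ω_d/√(1−ζ²) = 5.93 rad/s.
t_s ≈ 3/(ζω_n) = 3/(0.164·5.93) = 3.08 s.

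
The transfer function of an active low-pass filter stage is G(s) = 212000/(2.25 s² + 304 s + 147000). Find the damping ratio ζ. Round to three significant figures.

ζ ≈ 0.264

Dividing through by 2.25: denominator becomes s² + 135.1 s + 65330.
So ω_n = √65330 = 256 rad/s and ζ = 135.1/(2·256) = 0.264.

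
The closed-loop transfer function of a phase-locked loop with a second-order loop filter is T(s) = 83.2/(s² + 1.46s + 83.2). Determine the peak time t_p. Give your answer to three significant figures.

Matching coefficients with s² + 2ζω_n s + ω_n² gives ω_n² = 83.2 ⇒ ω_n = 9.12 rad/s, and ζ = 1.46/(2ω_n) = 0.0800.
ω_d = 9.12·√(1 − 0.0800²) = 9.09 rad/s. Then t_p = π/ω_d = 0.346 s.

t_p ≈ 0.346 s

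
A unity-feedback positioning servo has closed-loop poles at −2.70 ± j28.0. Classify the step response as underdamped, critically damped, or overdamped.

Since the poles form a complex-conjugate pair with nonzero imaginary part, the response is underdamped.

underdamped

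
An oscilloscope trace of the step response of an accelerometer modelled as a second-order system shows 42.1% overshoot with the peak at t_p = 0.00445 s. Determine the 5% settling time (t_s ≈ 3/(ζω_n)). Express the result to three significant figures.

t_s ≈ 0.0154 s

The overshoot fixes ζ = −ln(OS)/√(π²+ln²(OS)) = 0.265.
t_p = π/ω_d ⇒ ω_d = 706 rad/s; then ω_n = ω_d/√(1−ζ²) = 732 rad/s.
t_s ≈ 3/(ζω_n) = 3/(0.265·732) = 0.0154 s.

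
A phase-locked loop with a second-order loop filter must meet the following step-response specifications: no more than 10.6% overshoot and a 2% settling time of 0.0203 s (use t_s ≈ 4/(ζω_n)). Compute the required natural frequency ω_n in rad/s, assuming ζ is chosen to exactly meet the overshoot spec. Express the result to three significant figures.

ω_n ≈ 339 rad/s

Inverting the overshoot relation: ζ = |ln 0.106|/√(π² + ln²0.106) = 0.581.
From t_s ≈ 4/(ζω_n): ω_n = 4/(ζ·t_s) = 4/(0.581·0.0203) = 339 rad/s.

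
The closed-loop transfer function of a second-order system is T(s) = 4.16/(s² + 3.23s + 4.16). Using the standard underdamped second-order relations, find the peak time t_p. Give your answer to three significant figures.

Matching coefficients with s² + 2ζω_n s + ω_n² gives ω_n² = 4.16 ⇒ ω_n = 2.04 rad/s, and ζ = 3.23/(2ω_n) = 0.792.
ω_d = ω_n√(1−ζ²) = 1.25 rad/s. Then t_p = π/ω_d = 2.52 s.

t_p ≈ 2.52 s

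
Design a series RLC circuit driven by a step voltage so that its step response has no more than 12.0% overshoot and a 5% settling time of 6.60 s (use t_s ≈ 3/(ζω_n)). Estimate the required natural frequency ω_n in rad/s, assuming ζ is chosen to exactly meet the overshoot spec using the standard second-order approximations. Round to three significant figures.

Inverting the overshoot relation: ζ = |ln 0.120|/√(π² + ln²0.120) = 0.559.
Then ω_n = 3/(ζ t_s) = 3/(0.559 × 6.60) = 0.813 rad/s.

ω_n ≈ 0.813 rad/s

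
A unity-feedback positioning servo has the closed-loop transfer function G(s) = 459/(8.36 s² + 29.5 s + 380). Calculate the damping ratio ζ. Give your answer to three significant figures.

Dividing through by 8.36: denominator becomes s² + 3.529 s + 45.45.
So ω_n = √45.45 = 6.74 rad/s and ζ = 3.529/(2·6.74) = 0.262.

ζ ≈ 0.262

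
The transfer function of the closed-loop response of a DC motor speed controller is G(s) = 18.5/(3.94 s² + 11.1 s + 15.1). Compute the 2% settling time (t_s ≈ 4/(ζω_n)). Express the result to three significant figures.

t_s ≈ 2.84 s

Dividing through by 3.94: denominator becomes s² + 2.817 s + 3.832.
So ω_n = √3.832 = 1.96 rad/s and ζ = 2.817/(2·1.96) = 0.720.
t_s ≈ 4/(ζω_n) = 2.84 s.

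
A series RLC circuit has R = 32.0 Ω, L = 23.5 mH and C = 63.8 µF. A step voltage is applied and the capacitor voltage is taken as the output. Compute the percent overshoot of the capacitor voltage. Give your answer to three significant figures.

%OS ≈ 0.872%

For a series RLC circuit (capacitor voltage as output), ω_n = 1/√(LC) = 1/√(23.5 mH · 63.8 µF) = 817 rad/s.
ζ = (R/2)·√(C/L) = (32.0/2)·√(63.8 µF/23.5 mH) = 0.834.
%OS = 100 e^{−πζ/√(1−ζ²)} with ζ = 0.834 gives 0.872%.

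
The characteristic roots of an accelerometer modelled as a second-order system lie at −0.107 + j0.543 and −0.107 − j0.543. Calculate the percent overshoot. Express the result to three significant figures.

The poles are at −σ ± jω_d with σ = 0.107 and ω_d = 0.543, so ω_n = √(σ²+ω_d²) = 0.553 rad/s and ζ = σ/ω_n = 0.193.
%OS = 100 e^{−πζ/√(1−ζ²)} with ζ = 0.193 gives 53.8%.

%OS ≈ 53.8%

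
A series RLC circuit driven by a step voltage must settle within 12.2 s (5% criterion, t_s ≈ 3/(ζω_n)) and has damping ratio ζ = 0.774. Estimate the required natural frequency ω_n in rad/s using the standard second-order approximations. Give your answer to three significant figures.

Rearranging t_s ≈ 3/(ζω_n) gives ω_n = 3/(ζ·t_s) = 3/(0.774 × 12.2) = 0.318 rad/s.

ω_n ≈ 0.318 rad/s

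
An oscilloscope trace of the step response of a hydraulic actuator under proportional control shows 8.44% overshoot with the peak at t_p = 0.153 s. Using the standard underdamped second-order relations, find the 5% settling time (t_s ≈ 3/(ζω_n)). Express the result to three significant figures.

t_s ≈ 0.186 s

The overshoot fixes ζ = −ln(OS)/√(π²+ln²(OS)) = 0.618.
t_p = π/ω_d ⇒ ω_d = 20.5 rad/s; then ω_n = ω_d/√(1−ζ²) = 26.1 rad/s.
t_s ≈ 3/(ζω_n) = 3/(0.618·26.1) = 0.186 s.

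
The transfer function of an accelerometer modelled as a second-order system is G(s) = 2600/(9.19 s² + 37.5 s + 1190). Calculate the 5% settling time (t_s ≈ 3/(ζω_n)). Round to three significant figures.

Dividing through by 9.19: denominator becomes s² + 4.081 s + 129.5.
So ω_n = √129.5 = 11.4 rad/s and ζ = 4.081/(2·11.4) = 0.179.
t_s ≈ 3/(ζω_n) = 1.47 s.

t_s ≈ 1.47 s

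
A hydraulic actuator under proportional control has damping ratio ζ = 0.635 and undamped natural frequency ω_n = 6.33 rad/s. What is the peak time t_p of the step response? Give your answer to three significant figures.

t_p ≈ 0.642 s

The damped frequency is ω_d = ω_n√(1−ζ²) = 6.33·√(1−0.403) = 4.89 rad/s.
Peak time t_p = π/ω_d = π/4.89 = 0.642 s.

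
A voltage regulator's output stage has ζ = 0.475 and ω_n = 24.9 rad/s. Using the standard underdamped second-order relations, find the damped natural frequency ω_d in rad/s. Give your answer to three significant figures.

ω_d ≈ 21.9 rad/s

ω_d = ω_n√(1−ζ²) = 24.9·√0.774 = 21.9 rad/s.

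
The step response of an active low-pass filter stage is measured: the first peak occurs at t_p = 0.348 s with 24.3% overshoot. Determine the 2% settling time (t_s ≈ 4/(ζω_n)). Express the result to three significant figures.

ζ from %OS: ζ = |ln 0.243|/√(π²+ln²0.243) = 0.411.
t_p = π/ω_d ⇒ ω_d = 9.03 rad/s; then ω_n = ω_d/√(1−ζ²) = 9.90 rad/s.
t_s ≈ 4/(ζω_n) = 4/(0.411·9.90) = 0.984 s.

t_s ≈ 0.984 s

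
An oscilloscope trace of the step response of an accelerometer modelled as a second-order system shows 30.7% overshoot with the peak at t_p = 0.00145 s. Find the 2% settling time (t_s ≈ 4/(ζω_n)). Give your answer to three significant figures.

From the overshoot, ζ = −ln(OS)/√(π²+ln²(OS)) = 0.352.
From t_p = π/ω_d, ω_d = π/0.00145 = 2170 rad/s, so ω_n = ω_d/√(1−ζ²) = 2310 rad/s.
t_s ≈ 4/(ζω_n) = 4/(0.352·2310) = 0.00491 s.

t_s ≈ 0.00491 s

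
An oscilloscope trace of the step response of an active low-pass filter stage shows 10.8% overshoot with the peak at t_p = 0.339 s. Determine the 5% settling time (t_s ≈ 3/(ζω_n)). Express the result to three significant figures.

t_s ≈ 0.457 s

From the overshoot, ζ = −ln(OS)/√(π²+ln²(OS)) = 0.578.
From t_p = π/ω_d, ω_d = π/0.339 = 9.27 rad/s, so ω_n = ω_d/√(1−ζ²) = 11.4 rad/s.
t_s ≈ 3/(ζω_n) = 3/(0.578·11.4) = 0.457 s.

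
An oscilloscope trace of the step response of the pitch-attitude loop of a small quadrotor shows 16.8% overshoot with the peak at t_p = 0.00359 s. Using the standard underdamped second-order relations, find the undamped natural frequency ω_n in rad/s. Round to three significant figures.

ω_n ≈ 1010 rad/s

The overshoot fixes ζ = −ln(OS)/√(π²+ln²(OS)) = 0.494.
t_p = π/ω_d ⇒ ω_d = 875 rad/s; then ω_n = ω_d/√(1−ζ²) = 1010 rad/s.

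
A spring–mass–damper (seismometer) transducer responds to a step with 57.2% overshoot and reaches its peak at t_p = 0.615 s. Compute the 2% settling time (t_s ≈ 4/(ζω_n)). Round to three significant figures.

t_s ≈ 4.40 s

The overshoot fixes ζ = −ln(OS)/√(π²+ln²(OS)) = 0.175.
From t_p = π/ω_d, ω_d = π/0.615 = 5.11 rad/s, so ω_n = ω_d/√(1−ζ²) = 5.19 rad/s.
t_s ≈ 4/(ζω_n) = 4/(0.175·5.19) = 4.40 s.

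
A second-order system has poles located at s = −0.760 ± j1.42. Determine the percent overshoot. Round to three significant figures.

|pole| = ω_n = √(0.760² + 1.42²) = 1.61 rad/s; ζ = cos θ = σ/ω_n = 0.472.
%OS = 100 e^{−πζ/√(1−ζ²)} with ζ = 0.472 gives 18.6%.

%OS ≈ 18.6%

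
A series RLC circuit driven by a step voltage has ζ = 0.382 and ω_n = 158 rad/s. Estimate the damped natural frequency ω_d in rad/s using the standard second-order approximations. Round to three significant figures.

ω_d = ω_n√(1−ζ²) = 158·√0.854 = 146 rad/s.

ω_d ≈ 146 rad/s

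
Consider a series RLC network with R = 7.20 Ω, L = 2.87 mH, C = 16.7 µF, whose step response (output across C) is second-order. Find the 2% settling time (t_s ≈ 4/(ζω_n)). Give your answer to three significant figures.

For a series RLC circuit (capacitor voltage as output), ω_n = 1/√(LC) = 1/√(2.87 mH · 16.7 µF) = 4570 rad/s.
ζ = (R/2)·√(C/L) = (7.20/2)·√(16.7 µF/2.87 mH) = 0.275.
t_s ≈ 4/(ζω_n) = 0.00319 s.

t_s ≈ 0.00319 s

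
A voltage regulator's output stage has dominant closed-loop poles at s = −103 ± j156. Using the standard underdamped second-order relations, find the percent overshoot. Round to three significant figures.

%OS ≈ 12.6%

The poles are at −σ ± jω_d with σ = 103 and ω_d = 156, so ω_n = √(σ²+ω_d²) = 187 rad/s and ζ = σ/ω_n = 0.551.
%OS = 100·exp(−πζ/√(1−ζ²)) = 12.6%.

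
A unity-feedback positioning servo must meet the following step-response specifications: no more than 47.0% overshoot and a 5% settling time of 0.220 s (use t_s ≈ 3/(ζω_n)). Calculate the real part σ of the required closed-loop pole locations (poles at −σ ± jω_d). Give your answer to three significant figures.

σ ≈ 13.6

The settling-time spec alone fixes σ = ζω_n = 3/t_s = 3/0.220 = 13.6.
(Overshoot then fixes ζ = 0.234 and hence ω_d = σ·√(1−ζ²)/ζ = 56.7 rad/s.)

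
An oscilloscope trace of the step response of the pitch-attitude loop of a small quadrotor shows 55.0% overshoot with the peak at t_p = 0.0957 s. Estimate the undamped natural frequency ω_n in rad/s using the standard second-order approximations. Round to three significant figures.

ω_n ≈ 33.4 rad/s

The overshoot fixes ζ = −ln(OS)/√(π²+ln²(OS)) = 0.187.
From t_p = π/ω_d, ω_d = π/0.0957 = 32.8 rad/s, so ω_n = ω_d/√(1−ζ²) = 33.4 rad/s.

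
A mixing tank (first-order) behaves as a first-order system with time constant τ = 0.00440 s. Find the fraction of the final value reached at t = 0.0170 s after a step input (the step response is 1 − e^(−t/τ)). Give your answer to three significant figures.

y(t)/y_∞ = 1 − e^(−t/τ) = 1 − e^(−0.0170/0.00440) = 1 − e^(−3.86) = 0.979.

y/y_∞ ≈ 0.979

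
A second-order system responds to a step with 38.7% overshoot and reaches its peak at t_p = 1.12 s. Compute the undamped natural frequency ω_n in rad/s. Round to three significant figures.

ω_n ≈ 2.93 rad/s

From the overshoot, ζ = −ln(OS)/√(π²+ln²(OS)) = 0.289.
From t_p = π/ω_d, ω_d = π/1.12 = 2.80 rad/s, so ω_n = ω_d/√(1−ζ²) = 2.93 rad/s.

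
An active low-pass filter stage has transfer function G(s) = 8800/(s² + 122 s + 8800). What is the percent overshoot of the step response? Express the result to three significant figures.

Matching coefficients with s² + 2ζω_n s + ω_n² gives ω_n² = 8800 ⇒ ω_n = 93.8 rad/s, and ζ = 122/(2ω_n) = 0.650.
%OS = 100·exp(−πζ/√(1−ζ²)) = 6.79%.

%OS ≈ 6.79%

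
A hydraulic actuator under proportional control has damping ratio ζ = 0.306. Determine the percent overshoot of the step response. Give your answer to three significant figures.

%OS ≈ 36.4%

For an underdamped second-order system, %OS = 100·exp(−πζ/√(1−ζ²)).
πζ/√(1−ζ²) = π·0.306/√(1−0.0936) = 1.010, so %OS = 100·e^(−1.010) = 36.4%.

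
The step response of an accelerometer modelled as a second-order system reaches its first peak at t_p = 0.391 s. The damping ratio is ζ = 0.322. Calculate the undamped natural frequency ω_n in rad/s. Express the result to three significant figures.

Peak time t_p = π/ω_d, so ω_d = π/t_p = π/0.391 = 8.03 rad/s.
ω_n = ω_d/√(1−ζ²) = 8.03/√0.896 = 8.49 rad/s.

ω_n ≈ 8.49 rad/s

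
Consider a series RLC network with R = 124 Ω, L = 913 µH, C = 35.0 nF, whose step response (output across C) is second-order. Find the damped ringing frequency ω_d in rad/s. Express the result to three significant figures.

ω_d ≈ 163000 rad/s

For a series RLC circuit (capacitor voltage as output), ω_n = 1/√(LC) = 1/√(913 µH · 35.0 nF) = 177000 rad/s.
ζ = (R/2)·√(C/L) = (124/2)·√(35.0 nF/913 µH) = 0.384.
The damped frequency ω_d = ω_n√(1−ζ²) = 163000 rad/s.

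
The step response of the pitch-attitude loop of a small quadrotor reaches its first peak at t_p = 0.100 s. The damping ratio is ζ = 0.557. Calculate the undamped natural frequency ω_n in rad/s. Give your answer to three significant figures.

Peak time t_p = π/ω_d, so ω_d = π/t_p = π/0.100 = 31.4 rad/s.
ω_n = ω_d/√(1−ζ²) = 31.4/√0.690 = 37.8 rad/s.

ω_n ≈ 37.8 rad/s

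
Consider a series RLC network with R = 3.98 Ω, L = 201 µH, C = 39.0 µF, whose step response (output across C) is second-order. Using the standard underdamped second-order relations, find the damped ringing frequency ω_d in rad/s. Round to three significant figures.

ω_d ≈ 5440 rad/s

For a series RLC circuit (capacitor voltage as output), ω_n = 1/√(LC) = 1/√(201 µH · 39.0 µF) = 11300 rad/s.
ζ = (R/2)·√(C/L) = (3.98/2)·√(39.0 µF/201 µH) = 0.877.
ω_d = 11300·√(1 − 0.877²) = 5440 rad/s.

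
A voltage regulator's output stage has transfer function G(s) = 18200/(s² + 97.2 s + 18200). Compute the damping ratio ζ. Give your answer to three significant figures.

ζ ≈ 0.360

Comparing the denominator to s² + 2ζω_n s + ω_n²: ω_n = √18200 = 135 rad/s, and 2ζω_n = 97.2 so ζ = 97.2/(2·135) = 0.360.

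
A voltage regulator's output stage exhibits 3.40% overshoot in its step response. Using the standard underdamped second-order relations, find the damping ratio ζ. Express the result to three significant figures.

ζ ≈ 0.733

ζ = −ln(OS)/√(π² + (ln OS)²). With OS = 0.0340, ln OS = −3.381 and ζ = 3.381/4.616 = 0.733.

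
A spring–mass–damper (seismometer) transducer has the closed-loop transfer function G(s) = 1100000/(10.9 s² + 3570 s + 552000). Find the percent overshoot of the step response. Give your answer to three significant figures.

%OS ≈ 3.57%

Dividing through by 10.9: denominator becomes s² + 327.5 s + 50640.
So ω_n = √50640 = 225 rad/s and ζ = 327.5/(2·225) = 0.728.
%OS = 100 e^{−πζ/√(1−ζ²)} with ζ = 0.728 gives 3.57%.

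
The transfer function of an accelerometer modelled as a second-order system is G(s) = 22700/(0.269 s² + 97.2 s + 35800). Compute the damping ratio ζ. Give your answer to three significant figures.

Dividing through by 0.269: denominator becomes s² + 361.3 s + 133100.
So ω_n = √133100 = 365 rad/s and ζ = 361.3/(2·365) = 0.495.

ζ ≈ 0.495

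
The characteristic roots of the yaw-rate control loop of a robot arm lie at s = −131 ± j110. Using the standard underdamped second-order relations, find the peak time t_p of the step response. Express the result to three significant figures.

t_p ≈ 0.0286 s

t_p = π/ω_d with ω_d = 110 (the imaginary part), so t_p = 0.0286 s.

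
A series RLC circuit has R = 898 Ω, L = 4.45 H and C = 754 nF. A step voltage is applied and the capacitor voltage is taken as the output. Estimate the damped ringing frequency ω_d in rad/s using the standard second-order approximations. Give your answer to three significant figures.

ω_d ≈ 537 rad/s

For a series RLC circuit (capacitor voltage as output), ω_n = 1/√(LC) = 1/√(4.45 H · 754 nF) = 546 rad/s.
ζ = (R/2)·√(C/L) = (898/2)·√(754 nF/4.45 H) = 0.185.
The damped frequency ω_d = ω_n√(1−ζ²) = 537 rad/s.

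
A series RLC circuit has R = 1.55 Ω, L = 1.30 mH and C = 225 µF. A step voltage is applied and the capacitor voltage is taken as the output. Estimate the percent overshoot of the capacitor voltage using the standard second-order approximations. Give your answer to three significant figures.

%OS ≈ 34.3%

For a series RLC circuit (capacitor voltage as output), ω_n = 1/√(LC) = 1/√(1.30 mH · 225 µF) = 1850 rad/s.
ζ = (R/2)·√(C/L) = (1.55/2)·√(225 µF/1.30 mH) = 0.322.
%OS = 100 e^{−πζ/√(1−ζ²)} with ζ = 0.322 gives 34.3%.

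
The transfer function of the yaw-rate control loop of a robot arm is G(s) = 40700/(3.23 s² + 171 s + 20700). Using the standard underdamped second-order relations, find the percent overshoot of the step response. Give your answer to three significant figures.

%OS ≈ 33.3%

Dividing through by 3.23: denominator becomes s² + 52.94 s + 6409.
So ω_n = √6409 = 80.1 rad/s and ζ = 52.94/(2·80.1) = 0.331.
%OS = 100 e^{−πζ/√(1−ζ²)} with ζ = 0.331 gives 33.3%.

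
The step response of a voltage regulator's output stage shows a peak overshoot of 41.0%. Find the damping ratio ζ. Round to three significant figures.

ζ ≈ 0.273

Inverting the overshoot relation: ζ = |ln 0.410|/√(π² + ln²0.410) = 0.273.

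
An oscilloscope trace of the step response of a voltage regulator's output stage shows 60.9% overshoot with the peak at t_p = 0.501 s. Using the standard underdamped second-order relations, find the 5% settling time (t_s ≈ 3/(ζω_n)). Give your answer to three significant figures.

From the overshoot, ζ = −ln(OS)/√(π²+ln²(OS)) = 0.156.
From t_p = π/ω_d, ω_d = π/0.501 = 6.27 rad/s, so ω_n = ω_d/√(1−ζ²) = 6.35 rad/s.
t_s ≈ 3/(ζω_n) = 3/(0.156·6.35) = 3.03 s.

t_s ≈ 3.03 s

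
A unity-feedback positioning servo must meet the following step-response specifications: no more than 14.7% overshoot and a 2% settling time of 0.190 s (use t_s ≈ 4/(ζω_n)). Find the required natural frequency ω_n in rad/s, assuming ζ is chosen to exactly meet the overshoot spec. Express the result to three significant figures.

ζ = −ln(OS)/√(π² + (ln OS)²). With OS = 0.147, ln OS = −1.917 and ζ = 1.917/3.680 = 0.521.
Then ω_n = 4/(ζ t_s) = 4/(0.521 × 0.190) = 40.4 rad/s.

ω_n ≈ 40.4 rad/s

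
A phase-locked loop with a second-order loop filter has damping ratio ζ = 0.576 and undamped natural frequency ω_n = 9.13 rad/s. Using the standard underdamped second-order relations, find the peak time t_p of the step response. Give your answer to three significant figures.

The damped frequency is ω_d = ω_n√(1−ζ²) = 9.13·√(1−0.332) = 7.46 rad/s.
Peak time t_p = π/ω_d = π/7.46 = 0.421 s.

t_p ≈ 0.421 s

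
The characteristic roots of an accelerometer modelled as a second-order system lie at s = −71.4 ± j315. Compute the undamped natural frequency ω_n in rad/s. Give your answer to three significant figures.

|pole| = ω_n = √(71.4² + 315²) = 323 rad/s; ζ = cos θ = σ/ω_n = 0.221.

ω_n ≈ 323 rad/s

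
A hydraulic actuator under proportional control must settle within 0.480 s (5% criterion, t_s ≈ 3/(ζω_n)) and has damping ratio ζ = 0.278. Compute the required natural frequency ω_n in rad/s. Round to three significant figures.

Rearranging t_s ≈ 3/(ζω_n) gives ω_n = 3/(ζ·t_s) = 3/(0.278 × 0.480) = 22.5 rad/s.

ω_n ≈ 22.5 rad/s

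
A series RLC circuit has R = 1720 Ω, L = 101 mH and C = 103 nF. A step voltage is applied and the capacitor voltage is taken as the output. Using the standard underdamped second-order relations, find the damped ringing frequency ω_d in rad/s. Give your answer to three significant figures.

For a series RLC circuit (capacitor voltage as output), ω_n = 1/√(LC) = 1/√(101 mH · 103 nF) = 9800 rad/s.
ζ = (R/2)·√(C/L) = (1720/2)·√(103 nF/101 mH) = 0.868.
ω_d = ω_n√(1−ζ²) = 4860 rad/s.

ω_d ≈ 4860 rad/s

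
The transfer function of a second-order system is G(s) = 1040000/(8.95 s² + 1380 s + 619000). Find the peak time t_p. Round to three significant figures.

Dividing through by 8.95: denominator becomes s² + 154.2 s + 69160.
So ω_n = √69160 = 263 rad/s and ζ = 154.2/(2·263) = 0.293.
ω_d = ω_n√(1−ζ²) = 251 rad/s. t_p = π/ω_d = 0.0125 s.

t_p ≈ 0.0125 s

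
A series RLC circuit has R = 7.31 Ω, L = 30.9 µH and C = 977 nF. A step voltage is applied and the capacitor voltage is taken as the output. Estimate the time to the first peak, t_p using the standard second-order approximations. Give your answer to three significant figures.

For a series RLC circuit (capacitor voltage as output), ω_n = 1/√(LC) = 1/√(30.9 µH · 977 nF) = 182000 rad/s.
ζ = (R/2)·√(C/L) = (7.31/2)·√(977 nF/30.9 µH) = 0.650.
ω_d = 182000·√(1 − 0.650²) = 138000 rad/s. t_p = π/ω_d = 0.0000227 s.

t_p ≈ 0.0000227 s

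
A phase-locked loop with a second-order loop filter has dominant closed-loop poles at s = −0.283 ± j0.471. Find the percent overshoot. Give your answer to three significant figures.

|pole| = ω_n = √(0.283² + 0.471²) = 0.549 rad/s; ζ = cos θ = σ/ω_n = 0.515.
Overshoot: exp(−π·0.515/√(1−0.515²)) = 0.151, i.e. 15.1%.

%OS ≈ 15.1%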